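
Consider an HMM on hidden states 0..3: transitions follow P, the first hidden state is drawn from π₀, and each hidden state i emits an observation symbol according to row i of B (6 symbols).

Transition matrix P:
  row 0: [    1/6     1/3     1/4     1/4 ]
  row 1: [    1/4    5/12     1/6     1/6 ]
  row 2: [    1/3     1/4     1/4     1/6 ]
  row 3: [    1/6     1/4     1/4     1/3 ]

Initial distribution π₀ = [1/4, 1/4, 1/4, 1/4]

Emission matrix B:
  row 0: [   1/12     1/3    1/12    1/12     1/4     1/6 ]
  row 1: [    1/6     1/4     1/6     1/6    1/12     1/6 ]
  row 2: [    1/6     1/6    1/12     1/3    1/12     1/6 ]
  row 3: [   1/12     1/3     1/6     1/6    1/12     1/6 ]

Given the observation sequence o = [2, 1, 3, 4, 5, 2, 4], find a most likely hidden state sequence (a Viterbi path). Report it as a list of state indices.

path = [3, 3, 2, 0, 1, 1, 0]

t=0: δ = [2.083e-02, 4.167e-02, 2.083e-02, 4.167e-02]  (obs o_0=2)
t=1: δ = [3.472e-03, 4.340e-03, 1.736e-03, 4.630e-03]  ψ = [1, 1, 3, 3]  (obs o_1=1)
t=2: δ = [9.042e-05, 3.014e-04, 3.858e-04, 2.572e-04]  ψ = [1, 1, 3, 3]  (obs o_2=3)
t=3: δ = [3.215e-05, 1.047e-05, 8.038e-06, 7.144e-06]  ψ = [2, 1, 2, 3]  (obs o_3=4)
t=4: δ = [8.931e-07, 1.786e-06, 1.340e-06, 1.340e-06]  ψ = [0, 0, 0, 0]  (obs o_4=5)
t=5: δ = [3.721e-08, 1.240e-07, 2.791e-08, 7.442e-08]  ψ = [1, 1, 2, 3]  (obs o_5=2)
t=6: δ = [7.752e-09, 4.307e-09, 1.723e-09, 2.067e-09]  ψ = [1, 1, 1, 3]  (obs o_6=4)
backtrack: best end state = 0; path = [3, 3, 2, 0, 1, 1, 0]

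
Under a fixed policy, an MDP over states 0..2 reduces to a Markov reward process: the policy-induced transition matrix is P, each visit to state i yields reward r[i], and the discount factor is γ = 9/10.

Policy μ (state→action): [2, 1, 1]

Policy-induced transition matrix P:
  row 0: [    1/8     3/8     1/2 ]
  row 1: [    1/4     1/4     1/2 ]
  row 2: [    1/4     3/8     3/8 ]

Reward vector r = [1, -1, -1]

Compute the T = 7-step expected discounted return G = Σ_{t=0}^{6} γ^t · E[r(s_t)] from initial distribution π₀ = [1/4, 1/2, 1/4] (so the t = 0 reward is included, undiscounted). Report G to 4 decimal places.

G = -2.8484

t=0: π = [0.2500, 0.5000, 0.2500], E[r] = -0.5000, γ^t·E[r] = -0.500000, running G = -0.500000
t=1: π = [0.2188, 0.3125, 0.4688], E[r] = -0.5625, γ^t·E[r] = -0.506250, running G = -1.006250
t=2: π = [0.2227, 0.3359, 0.4414], E[r] = -0.5547, γ^t·E[r] = -0.449297, running G = -1.455547
t=3: π = [0.2222, 0.3330, 0.4448], E[r] = -0.5557, γ^t·E[r] = -0.405079, running G = -1.860626
t=4: π = [0.2222, 0.3334, 0.4444], E[r] = -0.5555, γ^t·E[r] = -0.364491, running G = -2.225117
t=5: π = [0.2222, 0.3333, 0.4445], E[r] = -0.5556, γ^t·E[r] = -0.328051, running G = -2.553168
t=6: π = [0.2222, 0.3333, 0.4444], E[r] = -0.5556, γ^t·E[r] = -0.295245, running G = -2.848413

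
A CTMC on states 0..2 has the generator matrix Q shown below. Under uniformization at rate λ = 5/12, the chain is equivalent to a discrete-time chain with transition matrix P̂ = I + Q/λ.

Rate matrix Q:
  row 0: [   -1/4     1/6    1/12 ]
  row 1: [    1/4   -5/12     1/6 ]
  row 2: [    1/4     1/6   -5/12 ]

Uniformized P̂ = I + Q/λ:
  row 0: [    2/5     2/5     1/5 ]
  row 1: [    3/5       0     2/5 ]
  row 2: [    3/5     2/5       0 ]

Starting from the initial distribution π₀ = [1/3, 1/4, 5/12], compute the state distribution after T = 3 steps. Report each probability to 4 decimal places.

π = [0.5013, 0.2880, 0.2107]

t=0: π = [0.3333, 0.2500, 0.4167]
t=1: π = [0.5333, 0.3000, 0.1667]
t=2: π = [0.4933, 0.2800, 0.2267]
t=3: π = [0.5013, 0.2880, 0.2107]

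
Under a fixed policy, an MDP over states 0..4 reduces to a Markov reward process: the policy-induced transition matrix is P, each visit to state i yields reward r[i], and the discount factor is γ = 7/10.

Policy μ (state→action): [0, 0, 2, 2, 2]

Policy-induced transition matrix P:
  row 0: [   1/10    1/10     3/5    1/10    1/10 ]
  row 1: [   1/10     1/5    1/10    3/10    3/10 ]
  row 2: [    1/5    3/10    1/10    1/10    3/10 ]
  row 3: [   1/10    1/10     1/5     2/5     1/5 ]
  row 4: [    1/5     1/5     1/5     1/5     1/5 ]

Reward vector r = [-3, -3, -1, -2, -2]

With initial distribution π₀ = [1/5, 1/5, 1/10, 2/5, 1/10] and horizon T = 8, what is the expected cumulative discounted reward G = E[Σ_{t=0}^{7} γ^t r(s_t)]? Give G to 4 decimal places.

t=0: π = [0.2000, 0.2000, 0.1000, 0.4000, 0.1000], E[r] = -2.3000, γ^t·E[r] = -2.300000, running G = -2.300000
t=1: π = [0.1200, 0.1500, 0.2500, 0.2700, 0.2100], E[r] = -2.0200, γ^t·E[r] = -1.414000, running G = -3.714000
t=2: π = [0.1460, 0.1860, 0.2080, 0.2320, 0.2280], E[r] = -2.1240, γ^t·E[r] = -1.040760, running G = -4.754760
t=3: π = [0.1436, 0.1830, 0.2190, 0.2296, 0.2248], E[r] = -2.1076, γ^t·E[r] = -0.722907, running G = -5.477667
t=4: π = [0.1444, 0.1846, 0.2172, 0.2280, 0.2258], E[r] = -2.1117, γ^t·E[r] = -0.507024, running G = -5.984691
t=5: π = [0.1443, 0.1845, 0.2176, 0.2279, 0.2257], E[r] = -2.1112, γ^t·E[r] = -0.354834, running G = -6.339525
t=6: π = [0.1443, 0.1845, 0.2175, 0.2278, 0.2258], E[r] = -2.1114, γ^t·E[r] = -0.248398, running G = -6.587923
t=7: π = [0.1443, 0.1845, 0.2175, 0.2278, 0.2258], E[r] = -2.1113, γ^t·E[r] = -0.173878, running G = -6.761801

G = -6.7618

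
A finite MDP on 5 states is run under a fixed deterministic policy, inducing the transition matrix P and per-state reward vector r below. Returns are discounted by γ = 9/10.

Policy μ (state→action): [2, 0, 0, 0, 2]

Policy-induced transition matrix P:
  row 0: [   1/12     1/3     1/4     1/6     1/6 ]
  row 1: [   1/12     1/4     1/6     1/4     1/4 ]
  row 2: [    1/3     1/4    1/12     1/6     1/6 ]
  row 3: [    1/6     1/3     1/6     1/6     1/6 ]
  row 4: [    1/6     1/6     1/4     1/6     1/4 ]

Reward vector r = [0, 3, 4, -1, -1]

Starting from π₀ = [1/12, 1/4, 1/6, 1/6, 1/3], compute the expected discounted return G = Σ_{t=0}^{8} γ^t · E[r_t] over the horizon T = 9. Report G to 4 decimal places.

G = 6.6237

t=0: π = [0.0833, 0.2500, 0.1667, 0.1667, 0.3333], E[r] = 0.9167, γ^t·E[r] = 0.916667, running G = 0.916667
t=1: π = [0.1667, 0.2431, 0.1875, 0.1875, 0.2153], E[r] = 1.0764, γ^t·E[r] = 0.968750, running G = 1.885417
t=2: π = [0.1638, 0.2616, 0.1829, 0.1869, 0.2049], E[r] = 1.1244, γ^t·E[r] = 0.910781, running G = 2.796198
t=3: π = [0.1617, 0.2622, 0.1821, 0.1885, 0.2055], E[r] = 1.1210, γ^t·E[r] = 0.817242, running G = 3.613440
t=4: π = [0.1617, 0.2621, 0.1821, 0.1885, 0.2056], E[r] = 1.1204, γ^t·E[r] = 0.735072, running G = 4.348512
t=5: π = [0.1617, 0.2620, 0.1821, 0.1885, 0.2056], E[r] = 1.1204, γ^t·E[r] = 0.661595, running G = 5.010107
t=6: π = [0.1617, 0.2620, 0.1821, 0.1885, 0.2056], E[r] = 1.1204, γ^t·E[r] = 0.595432, running G = 5.605539
t=7: π = [0.1617, 0.2620, 0.1821, 0.1885, 0.2056], E[r] = 1.1204, γ^t·E[r] = 0.535889, running G = 6.141428
t=8: π = [0.1617, 0.2620, 0.1821, 0.1885, 0.2056], E[r] = 1.1204, γ^t·E[r] = 0.482300, running G = 6.623728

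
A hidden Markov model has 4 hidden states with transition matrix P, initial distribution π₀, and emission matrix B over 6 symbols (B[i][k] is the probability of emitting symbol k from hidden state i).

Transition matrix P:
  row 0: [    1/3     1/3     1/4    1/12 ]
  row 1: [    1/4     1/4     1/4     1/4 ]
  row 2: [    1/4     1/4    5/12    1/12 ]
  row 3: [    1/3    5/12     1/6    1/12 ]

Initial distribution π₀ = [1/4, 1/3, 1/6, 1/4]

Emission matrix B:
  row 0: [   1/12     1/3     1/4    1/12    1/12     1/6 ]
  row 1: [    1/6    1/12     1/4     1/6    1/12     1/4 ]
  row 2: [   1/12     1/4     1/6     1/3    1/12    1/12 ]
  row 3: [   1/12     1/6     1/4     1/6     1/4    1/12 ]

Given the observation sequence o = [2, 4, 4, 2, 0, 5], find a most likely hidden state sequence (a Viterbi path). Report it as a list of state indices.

t=0: δ = [6.250e-02, 8.333e-02, 2.778e-02, 6.250e-02]  (obs o_0=2)
t=1: δ = [1.736e-03, 2.170e-03, 1.736e-03, 5.208e-03]  ψ = [0, 3, 1, 1]  (obs o_1=4)
t=2: δ = [1.447e-04, 1.808e-04, 7.234e-05, 1.356e-04]  ψ = [3, 3, 3, 1]  (obs o_2=4)
t=3: δ = [1.206e-05, 1.413e-05, 7.535e-06, 1.130e-05]  ψ = [0, 3, 1, 1]  (obs o_3=2)
t=4: δ = [3.349e-07, 7.849e-07, 2.943e-07, 2.943e-07]  ψ = [0, 3, 1, 1]  (obs o_4=0)
t=5: δ = [3.270e-08, 4.906e-08, 1.635e-08, 1.635e-08]  ψ = [1, 1, 1, 1]  (obs o_5=5)
backtrack: best end state = 1; path = [1, 3, 1, 3, 1, 1]

path = [1, 3, 1, 3, 1, 1]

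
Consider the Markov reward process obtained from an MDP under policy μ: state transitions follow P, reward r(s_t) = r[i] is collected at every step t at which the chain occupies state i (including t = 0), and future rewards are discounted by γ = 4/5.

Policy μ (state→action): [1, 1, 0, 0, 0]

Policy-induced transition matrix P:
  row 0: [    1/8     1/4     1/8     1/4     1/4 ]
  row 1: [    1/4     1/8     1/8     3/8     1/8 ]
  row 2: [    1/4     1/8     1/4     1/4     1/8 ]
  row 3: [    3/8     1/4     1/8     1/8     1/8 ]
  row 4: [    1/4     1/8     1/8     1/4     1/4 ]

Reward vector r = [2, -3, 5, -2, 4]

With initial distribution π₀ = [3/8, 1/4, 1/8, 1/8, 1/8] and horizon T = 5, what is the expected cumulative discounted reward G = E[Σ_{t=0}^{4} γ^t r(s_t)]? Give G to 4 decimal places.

t=0: π = [0.3750, 0.2500, 0.1250, 0.1250, 0.1250], E[r] = 0.8750, γ^t·E[r] = 0.875000, running G = 0.875000
t=1: π = [0.2188, 0.1875, 0.1406, 0.2656, 0.1875], E[r] = 0.7969, γ^t·E[r] = 0.637500, running G = 1.512500
t=2: π = [0.2559, 0.1855, 0.1426, 0.2402, 0.1758], E[r] = 0.8906, γ^t·E[r] = 0.570000, running G = 2.082500
t=3: π = [0.2480, 0.1870, 0.1428, 0.2432, 0.1790], E[r] = 0.8787, γ^t·E[r] = 0.449875, running G = 2.532375
t=4: π = [0.2494, 0.1864, 0.1429, 0.2430, 0.1784], E[r] = 0.8814, γ^t·E[r] = 0.361013, running G = 2.893388

G = 2.8934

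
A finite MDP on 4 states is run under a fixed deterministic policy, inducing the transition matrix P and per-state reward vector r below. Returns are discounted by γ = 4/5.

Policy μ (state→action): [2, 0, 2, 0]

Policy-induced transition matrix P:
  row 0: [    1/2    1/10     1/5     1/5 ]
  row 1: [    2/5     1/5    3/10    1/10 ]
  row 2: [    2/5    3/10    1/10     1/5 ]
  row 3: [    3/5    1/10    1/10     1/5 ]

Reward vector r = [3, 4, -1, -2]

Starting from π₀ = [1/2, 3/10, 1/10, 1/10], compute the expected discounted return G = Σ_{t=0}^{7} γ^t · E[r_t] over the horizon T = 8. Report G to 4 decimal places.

G = 7.1449

t=0: π = [0.5000, 0.3000, 0.1000, 0.1000], E[r] = 2.4000, γ^t·E[r] = 2.400000, running G = 2.400000
t=1: π = [0.4700, 0.1500, 0.2100, 0.1700], E[r] = 1.4600, γ^t·E[r] = 1.168000, running G = 3.568000
t=2: π = [0.4810, 0.1570, 0.1770, 0.1850], E[r] = 1.5240, γ^t·E[r] = 0.975360, running G = 4.543360
t=3: π = [0.4851, 0.1511, 0.1795, 0.1843], E[r] = 1.5116, γ^t·E[r] = 0.773939, running G = 5.317299
t=4: π = [0.4854, 0.1510, 0.1787, 0.1849], E[r] = 1.5116, γ^t·E[r] = 0.619168, running G = 5.936467
t=5: π = [0.4855, 0.1508, 0.1787, 0.1849], E[r] = 1.5114, γ^t·E[r] = 0.495254, running G = 6.431721
t=6: π = [0.4855, 0.1508, 0.1787, 0.1849], E[r] = 1.5114, γ^t·E[r] = 0.396197, running G = 6.827918
t=7: π = [0.4855, 0.1508, 0.1787, 0.1849], E[r] = 1.5114, γ^t·E[r] = 0.316956, running G = 7.144875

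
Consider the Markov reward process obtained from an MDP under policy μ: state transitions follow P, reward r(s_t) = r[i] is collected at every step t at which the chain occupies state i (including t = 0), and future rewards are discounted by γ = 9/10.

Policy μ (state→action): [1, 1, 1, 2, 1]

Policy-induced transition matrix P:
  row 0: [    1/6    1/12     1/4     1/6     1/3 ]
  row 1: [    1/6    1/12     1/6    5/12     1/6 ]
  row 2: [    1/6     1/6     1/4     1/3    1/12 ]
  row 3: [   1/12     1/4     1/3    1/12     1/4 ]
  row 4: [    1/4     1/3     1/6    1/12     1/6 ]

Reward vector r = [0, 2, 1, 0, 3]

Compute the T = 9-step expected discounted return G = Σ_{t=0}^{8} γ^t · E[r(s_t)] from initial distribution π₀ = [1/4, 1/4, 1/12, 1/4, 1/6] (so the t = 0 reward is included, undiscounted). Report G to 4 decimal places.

G = 7.2377

t=0: π = [0.2500, 0.2500, 0.0833, 0.2500, 0.1667], E[r] = 1.0833, γ^t·E[r] = 1.083333, running G = 1.083333
t=1: π = [0.1597, 0.1736, 0.2361, 0.2083, 0.2222], E[r] = 1.2500, γ^t·E[r] = 1.125000, running G = 2.208333
t=2: π = [0.1678, 0.1933, 0.2344, 0.2135, 0.1910], E[r] = 1.1939, γ^t·E[r] = 0.967031, running G = 3.175365
t=3: π = [0.1648, 0.1862, 0.2358, 0.2203, 0.1929], E[r] = 1.1869, γ^t·E[r] = 0.865230, running G = 4.040595
t=4: π = [0.1644, 0.1879, 0.2368, 0.2181, 0.1928], E[r] = 1.1912, γ^t·E[r] = 0.781523, running G = 4.822118
t=5: π = [0.1646, 0.1876, 0.2364, 0.2189, 0.1925], E[r] = 1.1892, γ^t·E[r] = 0.702211, running G = 5.524329
t=6: π = [0.1645, 0.1876, 0.2366, 0.2187, 0.1926], E[r] = 1.1897, γ^t·E[r] = 0.632273, running G = 6.156602
t=7: π = [0.1645, 0.1877, 0.2365, 0.2187, 0.1926], E[r] = 1.1896, γ^t·E[r] = 0.568988, running G = 6.725590
t=8: π = [0.1645, 0.1876, 0.2365, 0.2187, 0.1926], E[r] = 1.1896, γ^t·E[r] = 0.512096, running G = 7.237686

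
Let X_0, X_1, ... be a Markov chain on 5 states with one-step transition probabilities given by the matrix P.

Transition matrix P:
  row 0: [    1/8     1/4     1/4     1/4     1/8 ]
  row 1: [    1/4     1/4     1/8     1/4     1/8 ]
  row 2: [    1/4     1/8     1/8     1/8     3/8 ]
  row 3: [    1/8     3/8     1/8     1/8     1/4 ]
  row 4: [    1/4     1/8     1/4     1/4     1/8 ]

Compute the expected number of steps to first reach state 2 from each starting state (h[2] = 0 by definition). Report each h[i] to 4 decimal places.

First-step conditioning: h[2] = 0; for i ≠ 2, h[i] = 1 + Σ_k P[i][k]·h[k].
  h[0] = 1 + 1/8·h[0] + 1/4·h[1] + 1/4·h[3] + 1/8·h[4]
  h[1] = 1 + 1/4·h[0] + 1/4·h[1] + 1/4·h[3] + 1/8·h[4]
  h[3] = 1 + 1/8·h[0] + 3/8·h[1] + 1/8·h[3] + 1/4·h[4]
  h[4] = 1 + 1/4·h[0] + 1/8·h[1] + 1/4·h[3] + 1/8·h[4]
Solving the 4×4 linear system over states ≠ 2 gives exactly h = [4608/875, 5184/875, 0, 5176/875, 648/125] (h[2] = 0 is the target).

h = [5.2663, 5.9246, 0.0000, 5.9154, 5.1840]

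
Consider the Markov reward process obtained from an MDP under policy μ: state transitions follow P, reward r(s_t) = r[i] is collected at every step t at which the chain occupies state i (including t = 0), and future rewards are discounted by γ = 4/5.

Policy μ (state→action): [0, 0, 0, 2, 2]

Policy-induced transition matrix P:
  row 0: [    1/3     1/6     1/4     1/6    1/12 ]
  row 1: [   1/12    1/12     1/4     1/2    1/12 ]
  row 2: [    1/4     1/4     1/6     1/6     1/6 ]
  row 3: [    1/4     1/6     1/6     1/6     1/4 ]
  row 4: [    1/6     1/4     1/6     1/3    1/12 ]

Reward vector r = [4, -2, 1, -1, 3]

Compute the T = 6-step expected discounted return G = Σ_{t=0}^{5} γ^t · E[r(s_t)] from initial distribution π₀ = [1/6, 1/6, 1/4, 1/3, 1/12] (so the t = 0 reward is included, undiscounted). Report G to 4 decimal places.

t=0: π = [0.1667, 0.1667, 0.2500, 0.3333, 0.0833], E[r] = 0.5000, γ^t·E[r] = 0.500000, running G = 0.500000
t=1: π = [0.2292, 0.1806, 0.1944, 0.2361, 0.1597], E[r] = 0.9931, γ^t·E[r] = 0.794444, running G = 1.294444
t=2: π = [0.2257, 0.1811, 0.2008, 0.2535, 0.1389], E[r] = 0.9045, γ^t·E[r] = 0.578889, running G = 1.873333
t=3: π = [0.2270, 0.1799, 0.2006, 0.2502, 0.1423], E[r] = 0.9257, γ^t·E[r] = 0.473975, running G = 2.347309
t=4: π = [0.2271, 0.1803, 0.2006, 0.2503, 0.1417], E[r] = 0.9233, γ^t·E[r] = 0.378181, running G = 2.725490
t=5: π = [0.2271, 0.1802, 0.2006, 0.2504, 0.1418], E[r] = 0.9235, γ^t·E[r] = 0.302608, running G = 3.028098

G = 3.0281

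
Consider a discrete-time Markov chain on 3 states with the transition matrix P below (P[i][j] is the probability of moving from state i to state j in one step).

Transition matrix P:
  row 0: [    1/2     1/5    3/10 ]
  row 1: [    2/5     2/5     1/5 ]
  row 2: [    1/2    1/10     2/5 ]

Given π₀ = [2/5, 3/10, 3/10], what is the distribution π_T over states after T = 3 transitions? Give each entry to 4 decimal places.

π = [0.4784, 0.2125, 0.3091]

t=0: π = [0.4000, 0.3000, 0.3000]
t=1: π = [0.4700, 0.2300, 0.3000]
t=2: π = [0.4770, 0.2160, 0.3070]
t=3: π = [0.4784, 0.2125, 0.3091]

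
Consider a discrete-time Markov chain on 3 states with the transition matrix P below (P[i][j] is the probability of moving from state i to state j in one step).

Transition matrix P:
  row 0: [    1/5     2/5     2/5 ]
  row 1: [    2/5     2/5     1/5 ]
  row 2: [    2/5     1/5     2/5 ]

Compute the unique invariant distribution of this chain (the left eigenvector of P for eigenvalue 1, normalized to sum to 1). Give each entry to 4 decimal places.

Balance equations π_j = Σ_i π_i·P[i][j]:
  π_0 = 1/5·π_0 + 2/5·π_1 + 2/5·π_2
  π_1 = 2/5·π_0 + 2/5·π_1 + 1/5·π_2
  normalize: π_0 + π_1 + π_2 = 1
Solving the linear system gives exactly π = [1/3, 1/3, 1/3].

π = [0.3333, 0.3333, 0.3333]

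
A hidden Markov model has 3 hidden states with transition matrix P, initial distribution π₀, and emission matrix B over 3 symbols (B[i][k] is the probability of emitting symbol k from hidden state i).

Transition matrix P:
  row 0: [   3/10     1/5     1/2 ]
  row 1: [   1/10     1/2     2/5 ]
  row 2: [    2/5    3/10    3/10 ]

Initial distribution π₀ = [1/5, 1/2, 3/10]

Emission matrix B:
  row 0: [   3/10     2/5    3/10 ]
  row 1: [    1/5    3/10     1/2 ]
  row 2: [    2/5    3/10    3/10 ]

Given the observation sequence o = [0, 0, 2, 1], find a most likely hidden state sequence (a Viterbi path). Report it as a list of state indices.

path = [1, 1, 1, 1]

t=0: δ = [6.000e-02, 1.000e-01, 1.200e-01]  (obs o_0=0)
t=1: δ = [1.440e-02, 1.000e-02, 1.600e-02]  ψ = [2, 1, 1]  (obs o_1=0)
t=2: δ = [1.920e-03, 2.500e-03, 2.160e-03]  ψ = [2, 1, 0]  (obs o_2=2)
t=3: δ = [3.456e-04, 3.750e-04, 3.000e-04]  ψ = [2, 1, 1]  (obs o_3=1)
backtrack: best end state = 1; path = [1, 1, 1, 1]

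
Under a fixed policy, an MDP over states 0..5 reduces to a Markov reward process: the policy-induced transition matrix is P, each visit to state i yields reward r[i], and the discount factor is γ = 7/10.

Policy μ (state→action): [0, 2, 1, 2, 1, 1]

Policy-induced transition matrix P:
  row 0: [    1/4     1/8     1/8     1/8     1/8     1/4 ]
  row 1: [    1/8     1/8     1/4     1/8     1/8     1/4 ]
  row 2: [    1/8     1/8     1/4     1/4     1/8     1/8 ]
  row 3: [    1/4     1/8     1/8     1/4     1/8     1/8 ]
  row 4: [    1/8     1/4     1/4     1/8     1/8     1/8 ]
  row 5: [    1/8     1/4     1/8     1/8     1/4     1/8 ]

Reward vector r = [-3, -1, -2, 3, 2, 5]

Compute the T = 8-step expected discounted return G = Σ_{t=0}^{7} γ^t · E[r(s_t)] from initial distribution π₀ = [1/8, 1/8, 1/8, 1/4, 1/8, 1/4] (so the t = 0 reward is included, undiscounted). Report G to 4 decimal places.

G = 2.7579

t=0: π = [0.1250, 0.1250, 0.1250, 0.2500, 0.1250, 0.2500], E[r] = 1.5000, γ^t·E[r] = 1.500000, running G = 1.500000
t=1: π = [0.1719, 0.1719, 0.1719, 0.1719, 0.1563, 0.1563], E[r] = 0.5781, γ^t·E[r] = 0.404688, running G = 1.904688
t=2: π = [0.1680, 0.1641, 0.1875, 0.1680, 0.1445, 0.1680], E[r] = 0.5898, γ^t·E[r] = 0.289023, running G = 2.193711
t=3: π = [0.1670, 0.1641, 0.1870, 0.1694, 0.1460, 0.1665], E[r] = 0.5938, γ^t·E[r] = 0.203656, running G = 2.397367
t=4: π = [0.1671, 0.1641, 0.1871, 0.1696, 0.1458, 0.1664], E[r] = 0.5927, γ^t·E[r] = 0.142310, running G = 2.539677
t=5: π = [0.1671, 0.1640, 0.1871, 0.1696, 0.1458, 0.1664], E[r] = 0.5928, γ^t·E[r] = 0.099631, running G = 2.639309
t=6: π = [0.1671, 0.1640, 0.1871, 0.1696, 0.1458, 0.1664], E[r] = 0.5928, γ^t·E[r] = 0.069742, running G = 2.709050
t=7: π = [0.1671, 0.1640, 0.1871, 0.1696, 0.1458, 0.1664], E[r] = 0.5928, γ^t·E[r] = 0.048819, running G = 2.757869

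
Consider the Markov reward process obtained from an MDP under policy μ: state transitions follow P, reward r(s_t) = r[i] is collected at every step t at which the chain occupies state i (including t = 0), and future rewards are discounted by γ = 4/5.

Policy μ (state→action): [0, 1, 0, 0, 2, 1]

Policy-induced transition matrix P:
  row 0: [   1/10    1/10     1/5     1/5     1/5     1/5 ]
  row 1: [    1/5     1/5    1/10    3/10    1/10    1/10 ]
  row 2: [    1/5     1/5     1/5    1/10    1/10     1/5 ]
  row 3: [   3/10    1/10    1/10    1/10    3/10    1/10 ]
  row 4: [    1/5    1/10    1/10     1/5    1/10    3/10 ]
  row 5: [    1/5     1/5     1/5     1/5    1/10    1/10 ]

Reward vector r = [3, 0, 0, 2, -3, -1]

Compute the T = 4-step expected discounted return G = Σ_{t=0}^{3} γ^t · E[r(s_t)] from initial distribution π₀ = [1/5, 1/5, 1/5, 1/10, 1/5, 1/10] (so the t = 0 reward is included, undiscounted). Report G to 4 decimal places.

t=0: π = [0.2000, 0.2000, 0.2000, 0.1000, 0.2000, 0.1000], E[r] = 0.1000, γ^t·E[r] = 0.100000, running G = 0.100000
t=1: π = [0.1900, 0.1500, 0.1500, 0.1900, 0.1400, 0.1800], E[r] = 0.3500, γ^t·E[r] = 0.280000, running G = 0.380000
t=2: π = [0.2000, 0.1480, 0.1520, 0.1810, 0.1570, 0.1620], E[r] = 0.3290, γ^t·E[r] = 0.210560, running G = 0.590560
t=3: π = [0.1981, 0.1462, 0.1514, 0.1815, 0.1562, 0.1666], E[r] = 0.3221, γ^t·E[r] = 0.164915, running G = 0.755475

G = 0.7555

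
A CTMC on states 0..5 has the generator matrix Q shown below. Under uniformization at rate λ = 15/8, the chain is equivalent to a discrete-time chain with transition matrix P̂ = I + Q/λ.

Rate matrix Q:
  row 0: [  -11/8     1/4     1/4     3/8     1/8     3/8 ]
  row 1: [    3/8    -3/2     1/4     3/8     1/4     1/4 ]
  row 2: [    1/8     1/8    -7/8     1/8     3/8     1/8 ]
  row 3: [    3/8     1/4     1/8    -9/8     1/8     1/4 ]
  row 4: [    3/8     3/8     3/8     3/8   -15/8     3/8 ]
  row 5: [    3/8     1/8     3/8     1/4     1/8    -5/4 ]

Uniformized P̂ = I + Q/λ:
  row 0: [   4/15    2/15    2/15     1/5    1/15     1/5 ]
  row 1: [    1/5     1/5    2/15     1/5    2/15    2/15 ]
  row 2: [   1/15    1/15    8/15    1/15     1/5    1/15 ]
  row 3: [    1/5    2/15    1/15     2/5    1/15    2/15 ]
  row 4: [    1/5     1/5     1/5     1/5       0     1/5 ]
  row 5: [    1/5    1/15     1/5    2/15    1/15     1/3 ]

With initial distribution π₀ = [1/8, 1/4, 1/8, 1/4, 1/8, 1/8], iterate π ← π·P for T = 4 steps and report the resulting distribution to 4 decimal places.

π = [0.1829, 0.1217, 0.2261, 0.1995, 0.0978, 0.1720]

t=0: π = [0.1250, 0.2500, 0.1250, 0.2500, 0.1250, 0.1250]
t=1: π = [0.1917, 0.1417, 0.1833, 0.2250, 0.0917, 0.1667]
t=2: π = [0.1883, 0.1256, 0.2089, 0.2094, 0.0944, 0.1733]
t=3: π = [0.1847, 0.1225, 0.2208, 0.2025, 0.0966, 0.1729]
t=4: π = [0.1829, 0.1217, 0.2261, 0.1995, 0.0978, 0.1720]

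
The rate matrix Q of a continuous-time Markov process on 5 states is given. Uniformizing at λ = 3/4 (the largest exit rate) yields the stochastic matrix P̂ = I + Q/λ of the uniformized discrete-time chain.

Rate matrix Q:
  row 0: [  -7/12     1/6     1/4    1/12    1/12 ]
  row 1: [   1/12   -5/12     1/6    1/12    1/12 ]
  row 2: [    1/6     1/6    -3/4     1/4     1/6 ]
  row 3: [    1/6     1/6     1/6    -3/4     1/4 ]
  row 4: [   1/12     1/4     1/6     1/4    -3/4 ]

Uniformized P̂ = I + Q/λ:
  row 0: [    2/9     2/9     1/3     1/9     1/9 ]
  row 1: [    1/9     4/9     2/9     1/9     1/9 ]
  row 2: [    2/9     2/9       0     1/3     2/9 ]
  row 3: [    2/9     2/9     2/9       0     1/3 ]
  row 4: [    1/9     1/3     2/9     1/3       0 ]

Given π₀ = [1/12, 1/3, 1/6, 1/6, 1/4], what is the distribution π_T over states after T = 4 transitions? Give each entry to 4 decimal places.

π = [0.1710, 0.3077, 0.1972, 0.1697, 0.1543]

t=0: π = [0.0833, 0.3333, 0.1667, 0.1667, 0.2500]
t=1: π = [0.1574, 0.3241, 0.1944, 0.1852, 0.1389]
t=2: π = [0.1708, 0.3097, 0.1965, 0.1646, 0.1584]
t=3: π = [0.1702, 0.3086, 0.1975, 0.1717, 0.1519]
t=4: π = [0.1710, 0.3077, 0.1972, 0.1697, 0.1543]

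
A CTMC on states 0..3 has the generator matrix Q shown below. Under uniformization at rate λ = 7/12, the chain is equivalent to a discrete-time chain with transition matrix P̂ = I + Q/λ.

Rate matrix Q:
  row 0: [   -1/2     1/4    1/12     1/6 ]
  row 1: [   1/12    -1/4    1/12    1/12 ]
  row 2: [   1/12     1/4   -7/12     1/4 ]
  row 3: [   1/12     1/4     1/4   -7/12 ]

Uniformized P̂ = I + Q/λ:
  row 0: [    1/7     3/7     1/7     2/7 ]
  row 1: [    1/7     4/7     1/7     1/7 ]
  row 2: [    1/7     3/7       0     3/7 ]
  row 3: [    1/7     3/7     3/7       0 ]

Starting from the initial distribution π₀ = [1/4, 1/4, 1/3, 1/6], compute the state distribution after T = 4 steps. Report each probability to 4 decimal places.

t=0: π = [0.2500, 0.2500, 0.3333, 0.1667]
t=1: π = [0.1429, 0.4643, 0.1429, 0.2500]
t=2: π = [0.1429, 0.4949, 0.1939, 0.1684]
t=3: π = [0.1429, 0.4993, 0.1633, 0.1946]
t=4: π = [0.1429, 0.4999, 0.1751, 0.1821]

π = [0.1429, 0.4999, 0.1751, 0.1821]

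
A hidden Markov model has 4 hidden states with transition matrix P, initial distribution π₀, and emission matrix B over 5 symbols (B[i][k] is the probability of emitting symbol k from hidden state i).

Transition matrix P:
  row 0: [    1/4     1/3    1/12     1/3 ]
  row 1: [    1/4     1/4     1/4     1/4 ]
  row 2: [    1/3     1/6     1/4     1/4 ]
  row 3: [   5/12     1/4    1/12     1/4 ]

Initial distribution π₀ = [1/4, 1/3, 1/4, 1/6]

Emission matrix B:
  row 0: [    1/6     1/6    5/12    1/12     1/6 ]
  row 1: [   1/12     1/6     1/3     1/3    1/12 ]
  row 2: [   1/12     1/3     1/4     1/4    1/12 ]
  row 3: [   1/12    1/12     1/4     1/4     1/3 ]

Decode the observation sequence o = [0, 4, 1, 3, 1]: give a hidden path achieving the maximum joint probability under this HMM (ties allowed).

path = [0, 3, 0, 1, 2]

t=0: δ = [4.167e-02, 2.778e-02, 2.083e-02, 1.389e-02]  (obs o_0=0)
t=1: δ = [1.736e-03, 1.157e-03, 5.787e-04, 4.630e-03]  ψ = [0, 0, 1, 0]  (obs o_1=4)
t=2: δ = [3.215e-04, 1.929e-04, 1.286e-04, 9.645e-05]  ψ = [3, 3, 3, 3]  (obs o_2=1)
t=3: δ = [6.698e-06, 3.572e-05, 1.206e-05, 2.679e-05]  ψ = [0, 0, 1, 0]  (obs o_3=3)
t=4: δ = [1.861e-06, 1.488e-06, 2.977e-06, 7.442e-07]  ψ = [3, 1, 1, 1]  (obs o_4=1)
backtrack: best end state = 2; path = [0, 3, 0, 1, 2]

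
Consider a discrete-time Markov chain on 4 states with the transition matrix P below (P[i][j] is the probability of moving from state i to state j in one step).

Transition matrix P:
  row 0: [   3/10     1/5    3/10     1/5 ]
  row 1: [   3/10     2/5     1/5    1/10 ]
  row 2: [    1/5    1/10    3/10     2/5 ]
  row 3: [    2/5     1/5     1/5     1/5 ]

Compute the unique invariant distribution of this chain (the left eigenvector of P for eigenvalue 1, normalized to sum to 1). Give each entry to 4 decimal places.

Balance equations π_j = Σ_i π_i·P[i][j]:
  π_0 = 3/10·π_0 + 3/10·π_1 + 1/5·π_2 + 2/5·π_3
  π_1 = 1/5·π_0 + 2/5·π_1 + 1/10·π_2 + 1/5·π_3
  π_2 = 3/10·π_0 + 1/5·π_1 + 3/10·π_2 + 1/5·π_3
  normalize: π_0 + π_1 + π_2 + π_3 = 1
Solving the linear system gives exactly π = [80/269, 176/807, 206/807, 185/807].

π = [0.2974, 0.2181, 0.2553, 0.2292]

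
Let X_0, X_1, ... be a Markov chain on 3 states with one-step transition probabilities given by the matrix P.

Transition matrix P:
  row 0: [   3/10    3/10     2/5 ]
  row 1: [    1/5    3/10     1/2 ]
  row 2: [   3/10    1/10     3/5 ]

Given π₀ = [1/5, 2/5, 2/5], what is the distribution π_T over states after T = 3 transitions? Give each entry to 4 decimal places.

t=0: π = [0.2000, 0.4000, 0.4000]
t=1: π = [0.2600, 0.2200, 0.5200]
t=2: π = [0.2780, 0.1960, 0.5260]
t=3: π = [0.2804, 0.1948, 0.5248]

π = [0.2804, 0.1948, 0.5248]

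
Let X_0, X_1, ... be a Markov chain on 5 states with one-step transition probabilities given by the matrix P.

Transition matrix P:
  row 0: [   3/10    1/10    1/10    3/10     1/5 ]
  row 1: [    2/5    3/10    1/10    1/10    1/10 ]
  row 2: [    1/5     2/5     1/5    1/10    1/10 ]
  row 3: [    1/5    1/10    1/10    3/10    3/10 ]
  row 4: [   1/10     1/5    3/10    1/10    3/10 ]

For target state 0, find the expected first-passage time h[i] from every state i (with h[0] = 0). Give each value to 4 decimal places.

h = [0.0000, 3.3449, 4.0883, 4.5412, 4.7851]

First-step conditioning: h[0] = 0; for i ≠ 0, h[i] = 1 + Σ_k P[i][k]·h[k].
  h[1] = 1 + 3/10·h[1] + 1/10·h[2] + 1/10·h[3] + 1/10·h[4]
  h[2] = 1 + 2/5·h[1] + 1/5·h[2] + 1/10·h[3] + 1/10·h[4]
  h[3] = 1 + 1/10·h[1] + 1/10·h[2] + 3/10·h[3] + 3/10·h[4]
  h[4] = 1 + 1/5·h[1] + 3/10·h[2] + 1/10·h[3] + 3/10·h[4]
Solving the 4×4 linear system over states ≠ 0 gives exactly h = [0, 960/287, 3520/861, 3910/861, 4120/861] (h[0] = 0 is the target).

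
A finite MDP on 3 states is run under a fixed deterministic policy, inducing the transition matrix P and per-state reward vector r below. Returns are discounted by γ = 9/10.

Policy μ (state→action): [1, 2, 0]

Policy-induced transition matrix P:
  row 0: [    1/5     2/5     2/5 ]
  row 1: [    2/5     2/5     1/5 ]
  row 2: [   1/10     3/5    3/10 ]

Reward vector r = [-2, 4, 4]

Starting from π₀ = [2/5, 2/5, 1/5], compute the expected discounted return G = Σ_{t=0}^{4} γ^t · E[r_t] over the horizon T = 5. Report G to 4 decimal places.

G = 9.1322

t=0: π = [0.4000, 0.4000, 0.2000], E[r] = 1.6000, γ^t·E[r] = 1.600000, running G = 1.600000
t=1: π = [0.2600, 0.4400, 0.3000], E[r] = 2.4400, γ^t·E[r] = 2.196000, running G = 3.796000
t=2: π = [0.2580, 0.4600, 0.2820], E[r] = 2.4520, γ^t·E[r] = 1.986120, running G = 5.782120
t=3: π = [0.2638, 0.4564, 0.2798], E[r] = 2.4172, γ^t·E[r] = 1.762139, running G = 7.544259
t=4: π = [0.2633, 0.4560, 0.2807], E[r] = 2.4202, γ^t·E[r] = 1.587893, running G = 9.132152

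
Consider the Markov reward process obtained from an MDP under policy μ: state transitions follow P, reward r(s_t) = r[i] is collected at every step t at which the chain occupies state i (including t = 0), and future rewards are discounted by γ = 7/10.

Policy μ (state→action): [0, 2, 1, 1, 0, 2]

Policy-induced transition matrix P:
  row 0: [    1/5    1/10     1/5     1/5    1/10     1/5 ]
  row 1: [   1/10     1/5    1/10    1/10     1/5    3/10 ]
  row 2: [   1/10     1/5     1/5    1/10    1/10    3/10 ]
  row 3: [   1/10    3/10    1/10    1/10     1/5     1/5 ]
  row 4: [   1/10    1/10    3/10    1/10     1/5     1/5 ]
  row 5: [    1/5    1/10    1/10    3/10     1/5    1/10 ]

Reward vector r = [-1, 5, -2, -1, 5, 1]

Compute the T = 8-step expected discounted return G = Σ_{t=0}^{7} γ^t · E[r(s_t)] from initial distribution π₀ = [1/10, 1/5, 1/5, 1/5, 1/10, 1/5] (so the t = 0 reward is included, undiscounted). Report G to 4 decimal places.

G = 3.7975

t=0: π = [0.1000, 0.2000, 0.2000, 0.2000, 0.1000, 0.2000], E[r] = 1.0000, γ^t·E[r] = 1.000000, running G = 1.000000
t=1: π = [0.1300, 0.1800, 0.1500, 0.1500, 0.1700, 0.2200], E[r] = 1.3900, γ^t·E[r] = 0.973000, running G = 1.973000
t=2: π = [0.1350, 0.1630, 0.1620, 0.1570, 0.1720, 0.2110], E[r] = 1.2700, γ^t·E[r] = 0.622300, running G = 2.595300
t=3: π = [0.1346, 0.1639, 0.1641, 0.1557, 0.1703, 0.2114], E[r] = 1.2639, γ^t·E[r] = 0.433518, running G = 3.028818
t=4: π = [0.1346, 0.1639, 0.1639, 0.1557, 0.1701, 0.2117], E[r] = 1.2638, γ^t·E[r] = 0.303441, running G = 3.332258
t=5: π = [0.1346, 0.1639, 0.1639, 0.1558, 0.1701, 0.2116], E[r] = 1.2639, γ^t·E[r] = 0.212416, running G = 3.544675
t=6: π = [0.1346, 0.1639, 0.1639, 0.1558, 0.1701, 0.2116], E[r] = 1.2639, γ^t·E[r] = 0.148696, running G = 3.693371
t=7: π = [0.1346, 0.1639, 0.1639, 0.1558, 0.1701, 0.2116], E[r] = 1.2639, γ^t·E[r] = 0.104087, running G = 3.797458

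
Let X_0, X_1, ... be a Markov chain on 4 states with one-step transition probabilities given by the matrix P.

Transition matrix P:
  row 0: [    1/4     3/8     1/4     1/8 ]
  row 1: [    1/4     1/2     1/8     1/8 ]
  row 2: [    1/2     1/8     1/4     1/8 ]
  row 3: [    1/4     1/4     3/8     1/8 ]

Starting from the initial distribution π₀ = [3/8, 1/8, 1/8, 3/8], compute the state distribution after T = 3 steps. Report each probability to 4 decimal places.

π = [0.3066, 0.3438, 0.2246, 0.1250]

t=0: π = [0.3750, 0.1250, 0.1250, 0.3750]
t=1: π = [0.2813, 0.3125, 0.2813, 0.1250]
t=2: π = [0.3203, 0.3281, 0.2266, 0.1250]
t=3: π = [0.3066, 0.3438, 0.2246, 0.1250]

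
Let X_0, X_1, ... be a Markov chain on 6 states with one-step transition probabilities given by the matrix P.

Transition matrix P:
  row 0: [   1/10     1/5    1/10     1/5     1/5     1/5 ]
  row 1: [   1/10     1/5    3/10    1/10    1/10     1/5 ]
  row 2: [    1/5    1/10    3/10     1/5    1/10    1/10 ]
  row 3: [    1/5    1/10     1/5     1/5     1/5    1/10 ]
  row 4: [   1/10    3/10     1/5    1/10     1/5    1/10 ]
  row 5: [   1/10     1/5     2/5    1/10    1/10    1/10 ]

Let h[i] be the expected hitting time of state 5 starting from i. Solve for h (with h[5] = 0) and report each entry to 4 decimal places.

First-step conditioning: h[5] = 0; for i ≠ 5, h[i] = 1 + Σ_k P[i][k]·h[k].
  h[0] = 1 + 1/10·h[0] + 1/5·h[1] + 1/10·h[2] + 1/5·h[3] + 1/5·h[4]
  h[1] = 1 + 1/10·h[0] + 1/5·h[1] + 3/10·h[2] + 1/10·h[3] + 1/10·h[4]
  h[2] = 1 + 1/5·h[0] + 1/10·h[1] + 3/10·h[2] + 1/5·h[3] + 1/10·h[4]
  h[3] = 1 + 1/5·h[0] + 1/10·h[1] + 1/5·h[2] + 1/5·h[3] + 1/5·h[4]
  h[4] = 1 + 1/10·h[0] + 3/10·h[1] + 1/5·h[2] + 1/10·h[3] + 1/5·h[4]
Solving the 5×5 linear system over states ≠ 5 gives exactly h = [41495/6068, 20775/3034, 46155/6068, 46105/6068, 45655/6068, 0] (h[5] = 0 is the target).

h = [6.8383, 6.8474, 7.6063, 7.5981, 7.5239, 0.0000]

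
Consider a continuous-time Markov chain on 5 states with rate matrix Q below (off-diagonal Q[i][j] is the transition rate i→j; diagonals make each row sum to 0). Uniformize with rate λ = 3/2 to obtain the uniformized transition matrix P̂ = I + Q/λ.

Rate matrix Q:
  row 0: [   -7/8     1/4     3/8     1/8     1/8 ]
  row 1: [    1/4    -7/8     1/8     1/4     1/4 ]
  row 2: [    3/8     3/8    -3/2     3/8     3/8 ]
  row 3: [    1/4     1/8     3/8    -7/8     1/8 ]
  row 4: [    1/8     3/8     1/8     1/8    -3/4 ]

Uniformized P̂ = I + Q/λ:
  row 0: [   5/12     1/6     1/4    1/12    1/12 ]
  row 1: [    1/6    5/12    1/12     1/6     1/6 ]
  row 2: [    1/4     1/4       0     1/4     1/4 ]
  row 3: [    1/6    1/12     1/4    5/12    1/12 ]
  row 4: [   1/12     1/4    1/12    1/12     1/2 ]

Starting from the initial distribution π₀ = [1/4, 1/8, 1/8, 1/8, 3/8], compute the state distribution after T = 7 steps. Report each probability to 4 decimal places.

t=0: π = [0.2500, 0.1250, 0.1250, 0.1250, 0.3750]
t=1: π = [0.2083, 0.2292, 0.1354, 0.1563, 0.2708]
t=2: π = [0.2075, 0.2448, 0.1328, 0.1771, 0.2378]
t=3: π = [0.2098, 0.2440, 0.1364, 0.1849, 0.2250]
t=4: π = [0.2117, 0.2424, 0.1377, 0.1880, 0.2201]
t=5: π = [0.2127, 0.2414, 0.1385, 0.1892, 0.2182]
t=6: π = [0.2132, 0.2410, 0.1388, 0.1896, 0.2175]
t=7: π = [0.2134, 0.2408, 0.1389, 0.1897, 0.2171]

π = [0.2134, 0.2408, 0.1389, 0.1897, 0.2171]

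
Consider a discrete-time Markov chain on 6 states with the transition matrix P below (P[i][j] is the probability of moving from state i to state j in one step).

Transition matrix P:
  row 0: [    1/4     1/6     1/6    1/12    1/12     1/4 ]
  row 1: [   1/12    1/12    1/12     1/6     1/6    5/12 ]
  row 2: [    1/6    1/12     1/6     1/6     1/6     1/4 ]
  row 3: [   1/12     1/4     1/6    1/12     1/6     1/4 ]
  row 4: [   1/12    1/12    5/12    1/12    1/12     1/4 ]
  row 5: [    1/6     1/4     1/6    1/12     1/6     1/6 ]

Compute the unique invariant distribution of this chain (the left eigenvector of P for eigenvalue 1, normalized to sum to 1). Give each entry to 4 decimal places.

π = [0.1444, 0.1565, 0.1893, 0.1122, 0.1427, 0.2549]

Balance equations π_j = Σ_i π_i·P[i][j]:
  π_0 = 1/4·π_0 + 1/12·π_1 + 1/6·π_2 + 1/12·π_3 + 1/12·π_4 + 1/6·π_5
  π_1 = 1/6·π_0 + 1/12·π_1 + 1/12·π_2 + 1/4·π_3 + 1/12·π_4 + 1/4·π_5
  π_2 = 1/6·π_0 + 1/12·π_1 + 1/6·π_2 + 1/6·π_3 + 5/12·π_4 + 1/6·π_5
  π_3 = 1/12·π_0 + 1/6·π_1 + 1/6·π_2 + 1/12·π_3 + 1/12·π_4 + 1/12·π_5
  π_4 = 1/12·π_0 + 1/6·π_1 + 1/6·π_2 + 1/6·π_3 + 1/12·π_4 + 1/6·π_5
  normalize: π_0 + π_1 + π_2 + π_3 + π_4 + π_5 = 1
Solving the linear system gives exactly π = [40609/281195, 44017/281195, 53232/281195, 31537/281195, 40137/281195, 71663/281195].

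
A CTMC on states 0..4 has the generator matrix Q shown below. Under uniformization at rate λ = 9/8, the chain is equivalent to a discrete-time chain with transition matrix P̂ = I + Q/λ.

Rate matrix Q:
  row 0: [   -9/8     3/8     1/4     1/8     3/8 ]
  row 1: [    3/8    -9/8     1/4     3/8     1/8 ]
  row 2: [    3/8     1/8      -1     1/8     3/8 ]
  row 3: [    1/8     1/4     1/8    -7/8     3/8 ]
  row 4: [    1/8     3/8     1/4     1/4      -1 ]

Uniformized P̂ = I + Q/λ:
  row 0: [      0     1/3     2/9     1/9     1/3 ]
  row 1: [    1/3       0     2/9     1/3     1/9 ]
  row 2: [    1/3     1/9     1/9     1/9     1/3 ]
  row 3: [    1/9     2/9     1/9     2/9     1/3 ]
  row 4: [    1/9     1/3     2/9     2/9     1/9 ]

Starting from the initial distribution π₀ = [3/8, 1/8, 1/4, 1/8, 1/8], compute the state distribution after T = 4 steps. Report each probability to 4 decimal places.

π = [0.1762, 0.2036, 0.1798, 0.2053, 0.2352]

t=0: π = [0.3750, 0.1250, 0.2500, 0.1250, 0.1250]
t=1: π = [0.1528, 0.2222, 0.1806, 0.1667, 0.2778]
t=2: π = [0.1836, 0.2006, 0.1836, 0.2099, 0.2222]
t=3: π = [0.1761, 0.2023, 0.1785, 0.2037, 0.2394]
t=4: π = [0.1762, 0.2036, 0.1798, 0.2053, 0.2352]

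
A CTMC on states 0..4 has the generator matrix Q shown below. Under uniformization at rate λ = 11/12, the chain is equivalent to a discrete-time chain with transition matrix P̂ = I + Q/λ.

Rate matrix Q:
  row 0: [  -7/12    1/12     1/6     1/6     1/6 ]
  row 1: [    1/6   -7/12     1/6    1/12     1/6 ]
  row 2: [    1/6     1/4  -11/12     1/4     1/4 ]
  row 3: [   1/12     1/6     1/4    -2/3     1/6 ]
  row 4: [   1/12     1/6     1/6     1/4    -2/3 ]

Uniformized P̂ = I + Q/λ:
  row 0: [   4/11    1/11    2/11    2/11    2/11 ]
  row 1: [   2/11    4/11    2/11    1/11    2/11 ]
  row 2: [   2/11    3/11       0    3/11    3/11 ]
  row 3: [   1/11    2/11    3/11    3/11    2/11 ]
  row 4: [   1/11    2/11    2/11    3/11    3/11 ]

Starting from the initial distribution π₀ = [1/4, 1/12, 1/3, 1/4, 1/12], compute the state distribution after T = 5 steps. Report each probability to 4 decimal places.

t=0: π = [0.2500, 0.0833, 0.3333, 0.2500, 0.0833]
t=1: π = [0.1970, 0.2045, 0.1439, 0.2348, 0.2197]
t=2: π = [0.1763, 0.2142, 0.1770, 0.2176, 0.2149]
t=3: π = [0.1746, 0.2208, 0.1694, 0.2178, 0.2174]
t=4: π = [0.1740, 0.2215, 0.1708, 0.2167, 0.2170]
t=5: π = [0.1740, 0.2218, 0.1705, 0.2166, 0.2171]

π = [0.1740, 0.2218, 0.1705, 0.2166, 0.2171]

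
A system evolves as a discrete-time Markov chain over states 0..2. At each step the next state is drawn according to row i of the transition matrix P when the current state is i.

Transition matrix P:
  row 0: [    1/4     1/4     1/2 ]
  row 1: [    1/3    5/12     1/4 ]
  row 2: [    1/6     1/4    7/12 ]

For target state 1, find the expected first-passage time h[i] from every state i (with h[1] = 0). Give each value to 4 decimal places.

h = [4.0000, 0.0000, 4.0000]

First-step conditioning: h[1] = 0; for i ≠ 1, h[i] = 1 + Σ_k P[i][k]·h[k].
  h[0] = 1 + 1/4·h[0] + 1/2·h[2]
  h[2] = 1 + 1/6·h[0] + 7/12·h[2]
Solving the 2×2 linear system over states ≠ 1 gives exactly h = [4, 0, 4] (h[1] = 0 is the target).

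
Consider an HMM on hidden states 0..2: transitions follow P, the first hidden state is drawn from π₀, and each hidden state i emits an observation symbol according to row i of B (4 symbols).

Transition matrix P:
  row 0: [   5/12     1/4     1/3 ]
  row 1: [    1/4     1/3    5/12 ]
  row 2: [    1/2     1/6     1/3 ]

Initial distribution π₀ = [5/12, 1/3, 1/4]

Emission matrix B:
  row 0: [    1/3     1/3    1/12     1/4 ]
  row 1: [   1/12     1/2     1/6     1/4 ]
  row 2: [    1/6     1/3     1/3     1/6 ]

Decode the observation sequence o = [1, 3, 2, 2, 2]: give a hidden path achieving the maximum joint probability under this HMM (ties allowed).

t=0: δ = [1.389e-01, 1.667e-01, 8.333e-02]  (obs o_0=1)
t=1: δ = [1.447e-02, 1.389e-02, 1.157e-02]  ψ = [0, 1, 1]  (obs o_1=3)
t=2: δ = [5.023e-04, 7.716e-04, 1.929e-03]  ψ = [0, 1, 1]  (obs o_2=2)
t=3: δ = [8.038e-05, 5.358e-05, 2.143e-04]  ψ = [2, 2, 2]  (obs o_3=2)
t=4: δ = [8.931e-06, 5.954e-06, 2.381e-05]  ψ = [2, 2, 2]  (obs o_4=2)
backtrack: best end state = 2; path = [1, 1, 2, 2, 2]

path = [1, 1, 2, 2, 2]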